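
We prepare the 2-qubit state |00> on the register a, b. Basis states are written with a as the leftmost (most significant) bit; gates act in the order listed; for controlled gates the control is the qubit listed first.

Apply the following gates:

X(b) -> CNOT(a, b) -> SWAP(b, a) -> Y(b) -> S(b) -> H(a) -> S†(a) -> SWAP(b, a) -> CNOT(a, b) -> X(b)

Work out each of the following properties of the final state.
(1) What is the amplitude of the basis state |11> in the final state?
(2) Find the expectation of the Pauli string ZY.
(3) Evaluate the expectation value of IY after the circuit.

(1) The amplitude on |11> is -sqrt(2)*I/2.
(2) In the final state, ZY has expectation -1.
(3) The observable IY averages to 1.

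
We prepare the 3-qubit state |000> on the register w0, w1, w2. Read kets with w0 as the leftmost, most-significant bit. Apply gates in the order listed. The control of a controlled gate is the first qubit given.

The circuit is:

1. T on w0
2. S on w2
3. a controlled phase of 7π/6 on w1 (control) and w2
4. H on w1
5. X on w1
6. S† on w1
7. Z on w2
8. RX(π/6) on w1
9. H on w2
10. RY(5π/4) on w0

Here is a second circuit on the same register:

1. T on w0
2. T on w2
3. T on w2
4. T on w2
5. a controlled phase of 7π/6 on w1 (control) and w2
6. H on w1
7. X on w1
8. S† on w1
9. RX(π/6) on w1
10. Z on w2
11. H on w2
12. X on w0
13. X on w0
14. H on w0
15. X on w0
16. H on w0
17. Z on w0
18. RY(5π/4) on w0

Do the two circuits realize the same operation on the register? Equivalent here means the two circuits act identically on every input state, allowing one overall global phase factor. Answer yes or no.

No — the two circuits implement different unitaries, even allowing a global phase.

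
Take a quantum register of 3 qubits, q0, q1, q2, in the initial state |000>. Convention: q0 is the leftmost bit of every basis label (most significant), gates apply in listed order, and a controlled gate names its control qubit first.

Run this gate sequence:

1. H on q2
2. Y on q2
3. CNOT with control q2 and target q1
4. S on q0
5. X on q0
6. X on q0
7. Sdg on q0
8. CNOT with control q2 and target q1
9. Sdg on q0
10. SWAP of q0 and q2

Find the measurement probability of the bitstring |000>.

The probability of measuring |000> is 1/2.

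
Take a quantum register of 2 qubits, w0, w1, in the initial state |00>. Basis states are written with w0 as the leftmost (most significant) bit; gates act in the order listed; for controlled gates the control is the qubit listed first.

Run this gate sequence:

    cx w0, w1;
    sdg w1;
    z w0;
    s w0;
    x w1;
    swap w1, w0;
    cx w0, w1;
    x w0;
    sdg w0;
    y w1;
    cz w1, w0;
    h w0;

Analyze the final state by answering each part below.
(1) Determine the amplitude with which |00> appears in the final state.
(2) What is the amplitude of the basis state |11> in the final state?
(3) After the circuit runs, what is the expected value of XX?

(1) The final state's coefficient on |00> equals -sqrt(2)*I/2.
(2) |11> carries amplitude 0 in the final state.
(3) The expectation value of XX is 0.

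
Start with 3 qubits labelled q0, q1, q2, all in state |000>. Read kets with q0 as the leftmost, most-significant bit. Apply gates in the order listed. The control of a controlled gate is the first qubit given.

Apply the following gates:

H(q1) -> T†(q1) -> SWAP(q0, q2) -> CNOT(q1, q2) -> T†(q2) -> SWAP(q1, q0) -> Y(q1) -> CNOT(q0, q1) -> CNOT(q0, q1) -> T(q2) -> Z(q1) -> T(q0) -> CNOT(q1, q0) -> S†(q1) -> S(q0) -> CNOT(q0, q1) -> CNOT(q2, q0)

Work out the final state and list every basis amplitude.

The final amplitudes are -sqrt(2)*I/2 on |100>, -sqrt(2)/2 on |111>, and 0 on every other basis state.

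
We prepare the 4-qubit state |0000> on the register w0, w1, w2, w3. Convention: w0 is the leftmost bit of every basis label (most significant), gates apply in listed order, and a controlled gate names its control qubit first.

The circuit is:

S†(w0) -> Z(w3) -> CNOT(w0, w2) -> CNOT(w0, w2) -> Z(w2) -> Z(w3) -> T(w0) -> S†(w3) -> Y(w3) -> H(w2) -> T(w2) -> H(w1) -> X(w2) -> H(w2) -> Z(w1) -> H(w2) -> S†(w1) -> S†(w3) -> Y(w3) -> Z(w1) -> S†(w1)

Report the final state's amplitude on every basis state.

After the circuit, the state carries amplitude -exp(3*I*pi/4)/2 on |0000>, -I/2 on |0010>, exp(3*I*pi/4)/2 on |0100>, I/2 on |0110>, and 0 on every other basis state. Key observation: steps 3-4 multiply out to the identity, so the circuit reduces to the remaining gates.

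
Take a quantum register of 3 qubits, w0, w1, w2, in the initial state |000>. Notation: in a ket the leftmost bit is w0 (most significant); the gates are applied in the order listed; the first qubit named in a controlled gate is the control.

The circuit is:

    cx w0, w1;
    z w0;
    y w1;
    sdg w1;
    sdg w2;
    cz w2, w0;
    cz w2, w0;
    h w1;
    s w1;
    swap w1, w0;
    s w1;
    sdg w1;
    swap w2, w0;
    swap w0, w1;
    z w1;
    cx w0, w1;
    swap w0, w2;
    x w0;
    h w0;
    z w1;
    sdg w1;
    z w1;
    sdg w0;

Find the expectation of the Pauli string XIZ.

In the final state, XIZ has expectation -1.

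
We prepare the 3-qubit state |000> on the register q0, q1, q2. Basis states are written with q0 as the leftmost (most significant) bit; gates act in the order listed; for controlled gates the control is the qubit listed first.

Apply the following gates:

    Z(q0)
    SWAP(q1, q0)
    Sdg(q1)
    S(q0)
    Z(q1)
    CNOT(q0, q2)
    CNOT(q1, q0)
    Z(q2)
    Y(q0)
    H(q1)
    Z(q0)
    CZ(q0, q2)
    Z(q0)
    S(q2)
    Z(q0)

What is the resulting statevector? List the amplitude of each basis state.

The resulting statevector has amplitude -sqrt(2)*I/2 on |100>, -sqrt(2)*I/2 on |110>, and 0 on every other basis state.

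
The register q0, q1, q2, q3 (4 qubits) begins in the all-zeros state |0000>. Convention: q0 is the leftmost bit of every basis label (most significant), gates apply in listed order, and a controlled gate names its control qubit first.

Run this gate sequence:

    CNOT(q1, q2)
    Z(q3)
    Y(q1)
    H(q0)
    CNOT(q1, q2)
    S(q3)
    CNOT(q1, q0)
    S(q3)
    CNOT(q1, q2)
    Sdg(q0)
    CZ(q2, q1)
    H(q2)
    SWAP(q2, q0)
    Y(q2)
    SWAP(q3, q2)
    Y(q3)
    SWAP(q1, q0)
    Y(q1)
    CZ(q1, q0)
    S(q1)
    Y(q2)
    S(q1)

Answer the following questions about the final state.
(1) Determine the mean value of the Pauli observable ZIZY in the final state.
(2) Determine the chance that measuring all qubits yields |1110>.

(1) The observable ZIZY averages to -1.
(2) Outcome |1110> occurs with probability 1/4.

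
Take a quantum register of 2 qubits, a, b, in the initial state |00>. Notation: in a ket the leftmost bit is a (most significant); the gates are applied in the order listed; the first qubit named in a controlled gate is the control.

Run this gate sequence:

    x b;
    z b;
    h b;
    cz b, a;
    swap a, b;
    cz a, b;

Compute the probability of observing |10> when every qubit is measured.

Outcome |10> occurs with probability 1/2.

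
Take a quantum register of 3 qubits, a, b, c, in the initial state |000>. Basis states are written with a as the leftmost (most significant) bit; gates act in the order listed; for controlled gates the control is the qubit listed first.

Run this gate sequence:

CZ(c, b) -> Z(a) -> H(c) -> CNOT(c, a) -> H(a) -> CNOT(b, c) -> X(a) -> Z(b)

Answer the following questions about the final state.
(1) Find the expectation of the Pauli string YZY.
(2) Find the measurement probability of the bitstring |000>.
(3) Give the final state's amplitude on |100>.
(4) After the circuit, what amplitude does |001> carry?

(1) The expectation value of YZY is -1.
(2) Outcome |000> occurs with probability 1/4.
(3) |100> carries amplitude 1/2 in the final state.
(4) |001> carries amplitude -1/2 in the final state.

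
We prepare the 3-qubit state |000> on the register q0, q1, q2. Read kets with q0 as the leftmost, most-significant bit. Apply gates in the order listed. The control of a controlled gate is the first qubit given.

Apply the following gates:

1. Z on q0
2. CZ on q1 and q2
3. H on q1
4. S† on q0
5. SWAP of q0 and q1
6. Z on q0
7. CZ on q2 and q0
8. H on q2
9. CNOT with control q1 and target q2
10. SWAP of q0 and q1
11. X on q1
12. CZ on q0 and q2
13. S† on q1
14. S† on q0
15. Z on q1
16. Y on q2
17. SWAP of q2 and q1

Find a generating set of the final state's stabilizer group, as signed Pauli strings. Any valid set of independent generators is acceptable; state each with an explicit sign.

The stabilizer group can be generated by -IXI, -IIY, +ZII, among other valid generating sets.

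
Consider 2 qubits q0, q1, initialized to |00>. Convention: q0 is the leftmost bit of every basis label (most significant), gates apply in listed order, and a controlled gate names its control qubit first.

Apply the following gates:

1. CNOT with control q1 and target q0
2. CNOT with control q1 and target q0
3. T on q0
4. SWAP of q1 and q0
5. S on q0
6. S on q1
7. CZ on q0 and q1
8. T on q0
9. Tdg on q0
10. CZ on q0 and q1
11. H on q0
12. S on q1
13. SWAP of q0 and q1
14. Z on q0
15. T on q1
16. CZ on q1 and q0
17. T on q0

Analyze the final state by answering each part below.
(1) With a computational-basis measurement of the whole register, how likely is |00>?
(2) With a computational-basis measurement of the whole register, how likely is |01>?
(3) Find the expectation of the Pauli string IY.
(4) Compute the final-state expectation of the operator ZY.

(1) The probability of measuring |00> is 1/2. Key observation: steps 7-10 multiply out to the identity, so the circuit reduces to the remaining gates.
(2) The probability of measuring |01> is 1/2.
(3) In the final state, IY has expectation sqrt(2)/2.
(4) In the final state, ZY has expectation sqrt(2)/2.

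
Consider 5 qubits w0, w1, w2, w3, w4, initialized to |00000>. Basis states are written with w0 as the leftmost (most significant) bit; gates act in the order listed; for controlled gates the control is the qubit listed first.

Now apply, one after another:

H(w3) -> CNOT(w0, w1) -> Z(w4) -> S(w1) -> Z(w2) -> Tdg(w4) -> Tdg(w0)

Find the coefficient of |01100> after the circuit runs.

The amplitude on |01100> is 0.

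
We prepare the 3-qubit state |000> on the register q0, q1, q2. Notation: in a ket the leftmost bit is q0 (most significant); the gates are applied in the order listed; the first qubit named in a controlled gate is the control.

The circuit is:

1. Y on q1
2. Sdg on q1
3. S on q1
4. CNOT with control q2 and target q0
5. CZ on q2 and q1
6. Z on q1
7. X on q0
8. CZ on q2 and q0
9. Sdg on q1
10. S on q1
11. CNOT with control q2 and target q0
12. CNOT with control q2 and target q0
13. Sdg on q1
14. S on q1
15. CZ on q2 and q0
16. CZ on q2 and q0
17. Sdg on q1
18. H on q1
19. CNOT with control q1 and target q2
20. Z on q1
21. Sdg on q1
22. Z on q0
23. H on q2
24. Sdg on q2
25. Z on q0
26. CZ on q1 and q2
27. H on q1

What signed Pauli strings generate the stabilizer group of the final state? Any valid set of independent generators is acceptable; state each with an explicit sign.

The stabilizer group can be generated by +IYI, -IIY, -ZII, among other valid generating sets. Key observation: the block from step 8 through step 15 cancels to the identity and can be dropped.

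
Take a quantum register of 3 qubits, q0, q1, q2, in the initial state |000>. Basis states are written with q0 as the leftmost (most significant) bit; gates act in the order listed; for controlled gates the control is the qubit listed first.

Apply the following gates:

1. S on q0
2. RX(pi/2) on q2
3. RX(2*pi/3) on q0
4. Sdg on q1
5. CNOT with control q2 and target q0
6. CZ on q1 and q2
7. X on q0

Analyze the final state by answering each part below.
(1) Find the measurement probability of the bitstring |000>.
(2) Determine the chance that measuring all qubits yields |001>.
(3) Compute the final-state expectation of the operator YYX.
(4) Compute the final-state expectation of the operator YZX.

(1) The probability of measuring |000> is 3/8.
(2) A full measurement returns |001> with probability 1/8.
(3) The observable YYX averages to 0.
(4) The observable YZX averages to -1/2.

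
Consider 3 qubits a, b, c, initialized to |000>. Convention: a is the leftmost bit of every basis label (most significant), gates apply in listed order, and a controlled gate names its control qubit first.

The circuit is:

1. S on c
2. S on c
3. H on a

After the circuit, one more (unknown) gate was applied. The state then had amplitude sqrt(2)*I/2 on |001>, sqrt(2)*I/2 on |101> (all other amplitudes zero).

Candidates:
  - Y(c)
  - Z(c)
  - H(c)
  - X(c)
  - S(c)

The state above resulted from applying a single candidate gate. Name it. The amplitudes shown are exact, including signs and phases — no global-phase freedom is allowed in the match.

The applied gate was Y(c).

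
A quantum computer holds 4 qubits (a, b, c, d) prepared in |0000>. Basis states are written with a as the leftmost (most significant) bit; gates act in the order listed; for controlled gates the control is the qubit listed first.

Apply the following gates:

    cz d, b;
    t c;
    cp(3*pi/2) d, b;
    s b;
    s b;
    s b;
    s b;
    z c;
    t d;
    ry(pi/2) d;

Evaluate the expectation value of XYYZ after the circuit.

The observable XYYZ averages to 0. Key observation: steps 4-7 multiply out to the identity, so the circuit reduces to the remaining gates.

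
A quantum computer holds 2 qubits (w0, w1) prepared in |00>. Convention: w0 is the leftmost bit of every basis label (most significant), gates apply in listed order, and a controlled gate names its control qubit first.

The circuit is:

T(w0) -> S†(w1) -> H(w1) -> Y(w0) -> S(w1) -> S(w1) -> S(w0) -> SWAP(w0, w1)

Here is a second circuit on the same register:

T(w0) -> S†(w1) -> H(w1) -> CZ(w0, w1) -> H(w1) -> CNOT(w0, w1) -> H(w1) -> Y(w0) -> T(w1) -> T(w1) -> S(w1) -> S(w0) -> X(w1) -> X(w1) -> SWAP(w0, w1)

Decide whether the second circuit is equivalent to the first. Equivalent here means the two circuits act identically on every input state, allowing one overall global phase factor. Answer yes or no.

Yes, they are equivalent — the unitaries differ by at most a global phase.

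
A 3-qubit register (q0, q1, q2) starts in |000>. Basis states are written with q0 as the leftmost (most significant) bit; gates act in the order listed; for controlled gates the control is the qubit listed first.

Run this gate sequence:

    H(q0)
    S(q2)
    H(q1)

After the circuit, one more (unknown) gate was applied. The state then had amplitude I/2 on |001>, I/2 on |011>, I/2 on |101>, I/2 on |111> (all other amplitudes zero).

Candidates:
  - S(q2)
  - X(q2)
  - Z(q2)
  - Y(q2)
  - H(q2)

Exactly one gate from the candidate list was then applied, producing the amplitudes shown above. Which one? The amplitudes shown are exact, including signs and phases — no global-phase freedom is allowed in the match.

The applied gate was Y(q2).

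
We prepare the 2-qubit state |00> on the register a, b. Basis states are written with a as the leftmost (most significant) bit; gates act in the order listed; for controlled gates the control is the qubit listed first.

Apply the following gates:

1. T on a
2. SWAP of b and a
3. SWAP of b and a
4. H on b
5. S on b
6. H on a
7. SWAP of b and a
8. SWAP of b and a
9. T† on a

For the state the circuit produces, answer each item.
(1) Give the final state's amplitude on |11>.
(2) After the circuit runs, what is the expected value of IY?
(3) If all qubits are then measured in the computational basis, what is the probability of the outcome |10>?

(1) The final state's coefficient on |11> equals exp(I*pi/4)/2.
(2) In the final state, IY has expectation 1.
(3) Outcome |10> occurs with probability 1/4.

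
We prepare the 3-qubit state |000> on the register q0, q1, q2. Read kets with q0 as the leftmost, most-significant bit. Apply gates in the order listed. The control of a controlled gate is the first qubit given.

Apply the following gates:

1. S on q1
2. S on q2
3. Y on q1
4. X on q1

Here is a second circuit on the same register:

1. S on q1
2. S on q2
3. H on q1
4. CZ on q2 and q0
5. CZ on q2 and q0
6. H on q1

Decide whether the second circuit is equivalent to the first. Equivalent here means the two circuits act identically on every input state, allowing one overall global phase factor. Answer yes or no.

No — the two circuits implement different unitaries, even allowing a global phase.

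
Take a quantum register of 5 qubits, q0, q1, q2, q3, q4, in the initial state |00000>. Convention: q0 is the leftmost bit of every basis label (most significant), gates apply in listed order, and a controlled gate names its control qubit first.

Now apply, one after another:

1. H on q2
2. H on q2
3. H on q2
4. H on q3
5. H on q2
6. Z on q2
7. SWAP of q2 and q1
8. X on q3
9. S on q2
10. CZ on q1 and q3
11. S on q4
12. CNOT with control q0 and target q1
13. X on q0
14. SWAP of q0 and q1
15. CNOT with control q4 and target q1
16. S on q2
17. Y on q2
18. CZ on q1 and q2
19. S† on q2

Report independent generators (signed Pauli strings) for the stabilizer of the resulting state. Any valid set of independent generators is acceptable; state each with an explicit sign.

The stabilizer group can be generated by +IIIXI, +ZIIII, -IZIII, -IIZII, +IIIIZ, among other valid generating sets. Key observation: gates 1-2 undo each other exactly, leaving only the rest of the circuit to track.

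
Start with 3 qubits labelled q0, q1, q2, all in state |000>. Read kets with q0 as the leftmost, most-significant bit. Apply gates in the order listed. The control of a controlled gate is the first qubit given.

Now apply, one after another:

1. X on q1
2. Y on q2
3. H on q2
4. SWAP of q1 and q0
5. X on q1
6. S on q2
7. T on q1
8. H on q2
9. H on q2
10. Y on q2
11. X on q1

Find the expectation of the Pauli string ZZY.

The expectation value of ZZY is 1.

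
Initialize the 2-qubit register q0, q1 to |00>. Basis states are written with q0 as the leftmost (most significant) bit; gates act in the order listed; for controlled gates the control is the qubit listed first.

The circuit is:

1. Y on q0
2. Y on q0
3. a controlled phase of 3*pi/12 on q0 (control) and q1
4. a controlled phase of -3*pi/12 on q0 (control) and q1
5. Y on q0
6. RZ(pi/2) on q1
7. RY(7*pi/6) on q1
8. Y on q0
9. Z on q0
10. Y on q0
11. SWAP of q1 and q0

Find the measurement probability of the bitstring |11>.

Outcome |11> occurs with probability sqrt(3)/4 + 1/2. Key observation: the block from step 2 through step 5 cancels to the identity and can be dropped.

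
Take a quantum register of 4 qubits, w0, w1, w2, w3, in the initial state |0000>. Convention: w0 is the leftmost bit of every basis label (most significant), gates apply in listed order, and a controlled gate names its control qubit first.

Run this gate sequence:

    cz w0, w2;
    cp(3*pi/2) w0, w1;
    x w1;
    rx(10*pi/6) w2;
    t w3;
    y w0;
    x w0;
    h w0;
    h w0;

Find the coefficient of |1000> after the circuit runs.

The amplitude on |1000> is 0. Key observation: gates 8-9 undo each other exactly, leaving only the rest of the circuit to track.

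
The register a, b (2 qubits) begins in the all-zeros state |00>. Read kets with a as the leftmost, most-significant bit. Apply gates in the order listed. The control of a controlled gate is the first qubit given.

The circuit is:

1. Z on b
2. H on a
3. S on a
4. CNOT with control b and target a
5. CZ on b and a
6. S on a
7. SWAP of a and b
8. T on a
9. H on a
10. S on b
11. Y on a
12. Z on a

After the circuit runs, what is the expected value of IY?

The observable IY averages to -1.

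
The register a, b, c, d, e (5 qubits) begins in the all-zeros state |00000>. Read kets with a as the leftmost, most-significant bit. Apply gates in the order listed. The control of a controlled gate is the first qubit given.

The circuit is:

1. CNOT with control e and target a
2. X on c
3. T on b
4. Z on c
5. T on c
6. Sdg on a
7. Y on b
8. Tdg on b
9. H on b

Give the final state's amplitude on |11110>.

The final state's coefficient on |11110> equals 0.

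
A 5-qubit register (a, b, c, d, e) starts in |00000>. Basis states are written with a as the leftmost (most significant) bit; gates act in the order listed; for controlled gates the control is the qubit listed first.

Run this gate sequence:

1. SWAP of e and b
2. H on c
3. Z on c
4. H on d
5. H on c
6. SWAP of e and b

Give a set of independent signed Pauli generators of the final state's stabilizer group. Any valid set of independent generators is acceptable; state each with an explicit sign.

The final state is stabilized by the group generated by +IIIXI, +ZIIII, +IZIII, -IIZII, +IIIIZ; other independent generating sets are equally valid.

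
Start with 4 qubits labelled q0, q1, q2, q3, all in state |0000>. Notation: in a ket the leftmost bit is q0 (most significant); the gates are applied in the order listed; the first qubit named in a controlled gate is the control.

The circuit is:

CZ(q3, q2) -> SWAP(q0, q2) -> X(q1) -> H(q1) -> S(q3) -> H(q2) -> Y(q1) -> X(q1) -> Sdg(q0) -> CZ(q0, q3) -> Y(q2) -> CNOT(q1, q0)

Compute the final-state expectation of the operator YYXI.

The observable YYXI averages to 1.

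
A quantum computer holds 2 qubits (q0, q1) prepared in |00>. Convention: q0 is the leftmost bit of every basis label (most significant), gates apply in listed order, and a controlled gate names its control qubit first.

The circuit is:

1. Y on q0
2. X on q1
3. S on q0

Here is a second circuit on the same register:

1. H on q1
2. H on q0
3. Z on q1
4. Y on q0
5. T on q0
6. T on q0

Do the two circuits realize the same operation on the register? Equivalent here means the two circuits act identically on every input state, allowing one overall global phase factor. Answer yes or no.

No: there is an input state on which the two circuits produce genuinely different outputs (not merely differing by a phase).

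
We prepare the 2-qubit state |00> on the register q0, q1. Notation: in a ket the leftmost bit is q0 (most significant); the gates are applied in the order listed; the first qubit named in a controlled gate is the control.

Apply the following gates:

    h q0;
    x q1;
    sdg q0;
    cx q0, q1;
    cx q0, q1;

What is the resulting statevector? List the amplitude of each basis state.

The final amplitudes are 0 on |00>, sqrt(2)/2 on |01>, 0 on |10>, -sqrt(2)*I/2 on |11>. Key observation: steps 4-5 multiply out to the identity, so the circuit reduces to the remaining gates.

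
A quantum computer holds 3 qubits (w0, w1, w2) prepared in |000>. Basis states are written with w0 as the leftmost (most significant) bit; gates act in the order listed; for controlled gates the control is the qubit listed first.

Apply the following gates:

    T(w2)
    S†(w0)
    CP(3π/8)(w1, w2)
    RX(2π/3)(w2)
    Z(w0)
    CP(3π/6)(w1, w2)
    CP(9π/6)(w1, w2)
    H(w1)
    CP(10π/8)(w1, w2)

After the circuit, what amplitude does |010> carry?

The amplitude on |010> is sqrt(2)/4.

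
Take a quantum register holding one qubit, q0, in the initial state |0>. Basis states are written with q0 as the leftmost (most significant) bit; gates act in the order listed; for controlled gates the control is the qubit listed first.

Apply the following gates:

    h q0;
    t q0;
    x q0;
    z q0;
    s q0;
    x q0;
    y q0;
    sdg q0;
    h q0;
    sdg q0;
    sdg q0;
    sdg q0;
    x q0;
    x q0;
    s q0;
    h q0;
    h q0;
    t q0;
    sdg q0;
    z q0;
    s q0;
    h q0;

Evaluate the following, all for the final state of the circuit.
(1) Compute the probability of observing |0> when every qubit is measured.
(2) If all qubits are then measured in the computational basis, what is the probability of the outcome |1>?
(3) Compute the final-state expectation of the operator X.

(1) The probability of measuring |0> is 1/4. Key observation: steps 12-15 multiply out to the identity, so the circuit reduces to the remaining gates.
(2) The probability of measuring |1> is 3/4.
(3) The expectation value of X is sqrt(2)/2.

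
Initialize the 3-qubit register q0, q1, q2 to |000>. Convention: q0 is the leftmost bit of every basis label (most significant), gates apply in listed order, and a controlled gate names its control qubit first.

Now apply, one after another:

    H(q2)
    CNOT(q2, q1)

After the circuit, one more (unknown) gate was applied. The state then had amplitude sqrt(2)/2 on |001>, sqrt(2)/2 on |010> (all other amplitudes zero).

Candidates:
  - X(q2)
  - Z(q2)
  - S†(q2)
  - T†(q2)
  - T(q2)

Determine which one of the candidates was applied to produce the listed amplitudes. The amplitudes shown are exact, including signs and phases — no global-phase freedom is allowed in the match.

The applied gate was X(q2).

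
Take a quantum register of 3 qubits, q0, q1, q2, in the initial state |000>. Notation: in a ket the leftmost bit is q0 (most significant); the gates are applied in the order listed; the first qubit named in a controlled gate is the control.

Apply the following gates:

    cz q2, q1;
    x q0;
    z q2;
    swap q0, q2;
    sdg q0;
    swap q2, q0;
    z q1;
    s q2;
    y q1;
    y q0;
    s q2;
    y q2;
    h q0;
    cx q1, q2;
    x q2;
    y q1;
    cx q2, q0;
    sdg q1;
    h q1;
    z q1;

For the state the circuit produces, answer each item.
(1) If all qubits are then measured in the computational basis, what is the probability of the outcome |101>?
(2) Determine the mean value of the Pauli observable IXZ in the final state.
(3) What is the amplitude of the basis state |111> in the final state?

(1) The probability of measuring |101> is 1/4.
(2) The expectation value of IXZ is 1.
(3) |111> carries amplitude -1/2 in the final state.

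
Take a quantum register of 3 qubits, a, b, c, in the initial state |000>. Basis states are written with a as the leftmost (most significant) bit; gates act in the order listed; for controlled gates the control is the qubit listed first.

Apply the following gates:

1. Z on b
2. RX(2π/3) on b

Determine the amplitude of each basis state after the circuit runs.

The resulting statevector has amplitude 1/2 on |000>, -sqrt(3)*I/2 on |010>, and 0 on every other basis state.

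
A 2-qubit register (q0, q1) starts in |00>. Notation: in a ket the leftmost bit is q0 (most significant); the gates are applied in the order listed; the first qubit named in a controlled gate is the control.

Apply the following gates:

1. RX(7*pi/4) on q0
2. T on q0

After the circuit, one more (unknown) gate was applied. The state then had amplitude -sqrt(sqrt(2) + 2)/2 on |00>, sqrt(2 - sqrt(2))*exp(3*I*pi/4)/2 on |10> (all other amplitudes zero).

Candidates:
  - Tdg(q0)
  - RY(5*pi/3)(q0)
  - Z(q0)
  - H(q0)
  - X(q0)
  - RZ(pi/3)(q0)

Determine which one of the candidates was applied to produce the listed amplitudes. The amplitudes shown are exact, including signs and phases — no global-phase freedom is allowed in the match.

The unique candidate consistent with the amplitudes is Z(q0).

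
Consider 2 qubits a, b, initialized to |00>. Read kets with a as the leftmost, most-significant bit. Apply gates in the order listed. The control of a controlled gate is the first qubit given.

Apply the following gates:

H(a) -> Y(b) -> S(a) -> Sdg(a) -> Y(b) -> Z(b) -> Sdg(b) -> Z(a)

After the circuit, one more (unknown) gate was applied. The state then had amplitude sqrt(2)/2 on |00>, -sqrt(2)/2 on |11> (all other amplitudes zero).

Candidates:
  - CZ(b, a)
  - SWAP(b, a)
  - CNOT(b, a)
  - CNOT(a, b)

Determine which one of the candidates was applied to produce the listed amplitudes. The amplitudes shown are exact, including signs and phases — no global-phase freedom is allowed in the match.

The applied gate was CNOT(a, b). Key observation: the block from step 2 through step 5 cancels to the identity and can be dropped.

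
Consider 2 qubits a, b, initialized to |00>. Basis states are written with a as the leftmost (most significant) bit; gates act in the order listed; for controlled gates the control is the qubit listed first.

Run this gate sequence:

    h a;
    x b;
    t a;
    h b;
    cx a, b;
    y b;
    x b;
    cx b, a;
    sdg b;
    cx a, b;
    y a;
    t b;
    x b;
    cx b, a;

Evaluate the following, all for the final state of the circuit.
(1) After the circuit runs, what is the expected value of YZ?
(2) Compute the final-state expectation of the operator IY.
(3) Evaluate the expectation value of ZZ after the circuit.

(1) In the final state, YZ has expectation 0.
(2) The expectation value of IY is -1.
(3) In the final state, ZZ has expectation 0.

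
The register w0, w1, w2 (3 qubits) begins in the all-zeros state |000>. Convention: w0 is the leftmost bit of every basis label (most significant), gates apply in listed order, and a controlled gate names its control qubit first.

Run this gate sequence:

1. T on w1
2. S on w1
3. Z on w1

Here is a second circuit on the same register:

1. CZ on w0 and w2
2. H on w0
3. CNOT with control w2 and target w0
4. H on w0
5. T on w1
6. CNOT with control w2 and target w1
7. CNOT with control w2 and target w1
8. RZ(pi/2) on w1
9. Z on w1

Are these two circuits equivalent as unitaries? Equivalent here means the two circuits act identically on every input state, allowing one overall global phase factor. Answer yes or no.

Yes, they are equivalent — the unitaries differ by at most a global phase.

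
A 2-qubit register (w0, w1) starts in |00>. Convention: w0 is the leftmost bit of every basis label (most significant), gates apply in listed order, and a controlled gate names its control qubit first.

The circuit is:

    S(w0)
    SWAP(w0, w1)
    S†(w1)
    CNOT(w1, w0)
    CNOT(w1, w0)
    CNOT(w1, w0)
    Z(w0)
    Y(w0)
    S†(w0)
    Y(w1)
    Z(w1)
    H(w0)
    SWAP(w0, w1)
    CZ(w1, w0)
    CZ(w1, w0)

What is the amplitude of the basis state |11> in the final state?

The amplitude on |11> is sqrt(2)*I/2.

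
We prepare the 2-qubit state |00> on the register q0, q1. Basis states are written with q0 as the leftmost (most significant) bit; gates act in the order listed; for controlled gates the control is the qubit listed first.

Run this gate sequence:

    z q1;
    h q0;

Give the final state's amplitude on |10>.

The amplitude on |10> is sqrt(2)/2.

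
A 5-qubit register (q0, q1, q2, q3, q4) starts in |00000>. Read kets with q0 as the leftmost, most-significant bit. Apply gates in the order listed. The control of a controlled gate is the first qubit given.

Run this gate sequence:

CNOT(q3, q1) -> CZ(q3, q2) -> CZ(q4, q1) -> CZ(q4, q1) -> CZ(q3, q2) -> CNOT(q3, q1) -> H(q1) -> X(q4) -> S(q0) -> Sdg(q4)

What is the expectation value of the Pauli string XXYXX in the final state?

The expectation value of XXYXX is 0.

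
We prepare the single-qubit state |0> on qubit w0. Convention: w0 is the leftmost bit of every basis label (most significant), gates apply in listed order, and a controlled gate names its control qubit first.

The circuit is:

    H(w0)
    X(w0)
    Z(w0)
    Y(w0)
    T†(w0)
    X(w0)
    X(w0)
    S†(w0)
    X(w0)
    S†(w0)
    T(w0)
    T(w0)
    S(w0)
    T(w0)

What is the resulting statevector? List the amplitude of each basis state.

After the circuit, the state carries amplitude -sqrt(2)*exp(3*I*pi/4)/2 on |0>, -sqrt(2)*exp(I*pi/4)/2 on |1>.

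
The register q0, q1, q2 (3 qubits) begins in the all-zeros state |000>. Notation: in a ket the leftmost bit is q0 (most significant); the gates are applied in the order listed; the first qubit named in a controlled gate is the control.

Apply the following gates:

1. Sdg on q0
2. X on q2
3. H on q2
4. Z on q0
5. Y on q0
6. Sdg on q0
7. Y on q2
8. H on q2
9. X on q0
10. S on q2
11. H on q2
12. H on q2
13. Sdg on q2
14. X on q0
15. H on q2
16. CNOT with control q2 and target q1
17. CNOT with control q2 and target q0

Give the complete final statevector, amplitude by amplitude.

The final amplitudes are sqrt(2)*I/2 on |011>, sqrt(2)*I/2 on |100>, and 0 on every other basis state.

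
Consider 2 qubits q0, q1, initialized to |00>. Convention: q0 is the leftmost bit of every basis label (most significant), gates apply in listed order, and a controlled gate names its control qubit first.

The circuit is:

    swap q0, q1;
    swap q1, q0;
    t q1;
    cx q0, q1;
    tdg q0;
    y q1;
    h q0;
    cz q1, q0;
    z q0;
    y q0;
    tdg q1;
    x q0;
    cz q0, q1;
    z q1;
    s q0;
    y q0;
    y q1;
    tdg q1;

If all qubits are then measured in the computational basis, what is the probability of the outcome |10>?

A full measurement returns |10> with probability 1/2.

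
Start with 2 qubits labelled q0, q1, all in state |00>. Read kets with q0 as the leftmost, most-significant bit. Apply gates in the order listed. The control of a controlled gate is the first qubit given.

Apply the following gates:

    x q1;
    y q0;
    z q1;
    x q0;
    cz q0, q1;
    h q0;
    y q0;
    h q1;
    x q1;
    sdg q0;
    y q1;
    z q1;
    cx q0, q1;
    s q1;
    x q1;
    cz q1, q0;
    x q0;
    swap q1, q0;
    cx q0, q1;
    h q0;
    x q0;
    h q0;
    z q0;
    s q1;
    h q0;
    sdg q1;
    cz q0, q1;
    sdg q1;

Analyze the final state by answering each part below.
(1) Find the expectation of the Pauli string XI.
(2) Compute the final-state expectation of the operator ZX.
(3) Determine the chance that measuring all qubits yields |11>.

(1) In the final state, XI has expectation 0. Key observation: gates 20-23 undo each other exactly, leaving only the rest of the circuit to track.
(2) The observable ZX averages to 1.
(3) The probability of measuring |11> is 1/2.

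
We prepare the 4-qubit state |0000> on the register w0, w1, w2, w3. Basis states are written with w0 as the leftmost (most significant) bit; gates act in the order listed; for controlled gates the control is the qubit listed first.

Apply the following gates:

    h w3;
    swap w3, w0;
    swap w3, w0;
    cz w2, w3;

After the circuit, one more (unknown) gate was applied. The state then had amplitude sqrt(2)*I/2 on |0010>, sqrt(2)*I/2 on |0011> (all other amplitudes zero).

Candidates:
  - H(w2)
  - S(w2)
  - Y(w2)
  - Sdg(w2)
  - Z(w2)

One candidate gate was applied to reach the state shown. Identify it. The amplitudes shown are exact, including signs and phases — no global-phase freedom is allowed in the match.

The unique candidate consistent with the amplitudes is Y(w2). Key observation: steps 2-3 multiply out to the identity, so the circuit reduces to the remaining gates.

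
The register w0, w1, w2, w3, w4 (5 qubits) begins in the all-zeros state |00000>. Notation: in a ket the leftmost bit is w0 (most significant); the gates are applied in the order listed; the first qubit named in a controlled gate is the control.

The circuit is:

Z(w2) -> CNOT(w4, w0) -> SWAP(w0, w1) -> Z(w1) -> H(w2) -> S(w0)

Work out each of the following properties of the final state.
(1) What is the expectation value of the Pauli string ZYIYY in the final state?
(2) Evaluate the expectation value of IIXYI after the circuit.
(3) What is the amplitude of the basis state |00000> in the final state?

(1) The observable ZYIYY averages to 0.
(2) The observable IIXYI averages to 0.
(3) The final state's coefficient on |00000> equals sqrt(2)/2.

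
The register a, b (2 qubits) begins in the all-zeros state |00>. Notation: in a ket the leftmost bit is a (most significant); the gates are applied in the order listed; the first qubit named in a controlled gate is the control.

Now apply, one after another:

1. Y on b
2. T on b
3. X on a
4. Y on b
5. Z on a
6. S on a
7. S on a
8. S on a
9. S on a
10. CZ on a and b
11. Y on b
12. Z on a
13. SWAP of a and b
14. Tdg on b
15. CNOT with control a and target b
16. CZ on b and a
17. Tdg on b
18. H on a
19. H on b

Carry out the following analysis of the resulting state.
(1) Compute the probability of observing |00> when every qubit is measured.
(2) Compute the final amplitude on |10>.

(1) A full measurement returns |00> with probability 1/4.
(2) The amplitude on |10> is -I/2.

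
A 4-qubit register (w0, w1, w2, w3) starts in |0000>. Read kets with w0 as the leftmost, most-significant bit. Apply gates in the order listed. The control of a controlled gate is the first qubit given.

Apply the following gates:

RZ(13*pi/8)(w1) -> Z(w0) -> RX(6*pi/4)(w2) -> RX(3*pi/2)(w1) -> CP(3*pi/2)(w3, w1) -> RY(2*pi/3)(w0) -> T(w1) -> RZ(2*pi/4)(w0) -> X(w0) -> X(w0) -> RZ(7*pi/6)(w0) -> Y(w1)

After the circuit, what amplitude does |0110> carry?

|0110> carries amplitude -exp(17*I*pi/48)/4 in the final state.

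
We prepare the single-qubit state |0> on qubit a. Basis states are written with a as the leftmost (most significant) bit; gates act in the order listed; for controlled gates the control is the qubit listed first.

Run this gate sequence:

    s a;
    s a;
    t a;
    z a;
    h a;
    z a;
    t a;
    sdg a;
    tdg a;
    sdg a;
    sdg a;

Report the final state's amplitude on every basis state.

The resulting statevector has amplitude sqrt(2)/2 on |0>, -sqrt(2)*I/2 on |1>.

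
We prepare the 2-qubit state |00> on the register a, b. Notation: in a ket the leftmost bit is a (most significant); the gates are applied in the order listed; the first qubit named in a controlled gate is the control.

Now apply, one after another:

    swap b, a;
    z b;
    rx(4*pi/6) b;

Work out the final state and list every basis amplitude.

The resulting statevector has amplitude 1/2 on |00>, -sqrt(3)*I/2 on |01>, 0 on |10>, 0 on |11>.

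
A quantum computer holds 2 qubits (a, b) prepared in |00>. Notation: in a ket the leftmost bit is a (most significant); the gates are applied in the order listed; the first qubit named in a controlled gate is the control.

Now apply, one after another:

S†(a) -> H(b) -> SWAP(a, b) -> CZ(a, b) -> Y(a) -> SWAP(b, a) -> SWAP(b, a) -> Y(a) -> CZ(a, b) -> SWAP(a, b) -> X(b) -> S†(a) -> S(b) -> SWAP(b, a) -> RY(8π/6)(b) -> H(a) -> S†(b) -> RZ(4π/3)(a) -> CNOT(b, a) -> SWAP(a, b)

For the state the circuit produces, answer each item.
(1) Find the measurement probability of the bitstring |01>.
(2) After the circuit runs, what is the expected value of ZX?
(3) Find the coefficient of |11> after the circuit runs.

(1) A full measurement returns |01> with probability 1/8. Key observation: gates 3-10 undo each other exactly, leaving only the rest of the circuit to track.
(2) In the final state, ZX has expectation sqrt(3)/4.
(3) The amplitude on |11> is sqrt(3)*(-1 + I)*exp(I*pi/3)/4.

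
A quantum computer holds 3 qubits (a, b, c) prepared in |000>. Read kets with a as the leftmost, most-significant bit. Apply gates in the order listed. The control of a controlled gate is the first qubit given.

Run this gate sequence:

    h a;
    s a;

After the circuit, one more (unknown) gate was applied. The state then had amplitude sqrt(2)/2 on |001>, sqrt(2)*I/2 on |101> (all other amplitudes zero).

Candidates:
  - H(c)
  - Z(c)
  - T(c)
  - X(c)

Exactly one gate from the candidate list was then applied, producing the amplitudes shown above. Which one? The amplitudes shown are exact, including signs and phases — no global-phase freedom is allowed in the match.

The applied gate was X(c).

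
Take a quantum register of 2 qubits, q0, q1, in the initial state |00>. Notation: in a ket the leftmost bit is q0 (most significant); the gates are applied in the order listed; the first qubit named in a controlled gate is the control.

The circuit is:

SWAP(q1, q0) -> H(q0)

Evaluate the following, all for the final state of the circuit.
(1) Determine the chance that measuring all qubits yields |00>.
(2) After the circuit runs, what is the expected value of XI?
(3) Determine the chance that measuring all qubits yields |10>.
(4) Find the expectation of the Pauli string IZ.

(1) Outcome |00> occurs with probability 1/2.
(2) The expectation value of XI is 1.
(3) A full measurement returns |10> with probability 1/2.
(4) The expectation value of IZ is 1.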